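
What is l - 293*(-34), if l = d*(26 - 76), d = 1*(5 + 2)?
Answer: 9612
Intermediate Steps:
d = 7 (d = 1*7 = 7)
l = -350 (l = 7*(26 - 76) = 7*(-50) = -350)
l - 293*(-34) = -350 - 293*(-34) = -350 + 9962 = 9612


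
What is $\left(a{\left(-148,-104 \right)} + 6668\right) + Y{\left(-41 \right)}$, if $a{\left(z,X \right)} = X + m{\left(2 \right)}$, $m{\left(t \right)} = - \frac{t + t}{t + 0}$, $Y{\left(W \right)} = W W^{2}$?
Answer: $-62359$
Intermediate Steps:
$Y{\left(W \right)} = W^{3}$
$m{\left(t \right)} = -2$ ($m{\left(t \right)} = - \frac{2 t}{t} = \left(-1\right) 2 = -2$)
$a{\left(z,X \right)} = -2 + X$ ($a{\left(z,X \right)} = X - 2 = -2 + X$)
$\left(a{\left(-148,-104 \right)} + 6668\right) + Y{\left(-41 \right)} = \left(\left(-2 - 104\right) + 6668\right) + \left(-41\right)^{3} = \left(-106 + 6668\right) - 68921 = 6562 - 68921 = -62359$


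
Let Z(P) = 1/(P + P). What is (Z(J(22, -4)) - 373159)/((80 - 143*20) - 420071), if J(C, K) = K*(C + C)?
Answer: 131351969/148843552 ≈ 0.88248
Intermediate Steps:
J(C, K) = 2*C*K (J(C, K) = K*(2*C) = 2*C*K)
Z(P) = 1/(2*P)
(Z(J(22, -4)) - 373159)/((80 - 143*20) - 420071) = (1/(2*((2*22*(-4)))) - 373159)/((80 - 143*20) - 420071) = ((½)/(-176) - 373159)/((80 - 2860) - 420071) = ((½)*(-1/176) - 373159)/(-2780 - 420071) = (-1/352 - 373159)/(-422851) = -131351969/352*(-1/422851) = 131351969/148843552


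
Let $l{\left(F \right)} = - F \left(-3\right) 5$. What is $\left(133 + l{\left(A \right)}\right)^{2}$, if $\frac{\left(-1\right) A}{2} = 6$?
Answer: $2209$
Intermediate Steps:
$A = -12$ ($A = \left(-2\right) 6 = -12$)
$l{\left(F \right)} = 15 F$ ($l{\left(F \right)} = - - 3 F 5 = - \left(-15\right) F = 15 F$)
$\left(133 + l{\left(A \right)}\right)^{2} = \left(133 + 15 \left(-12\right)\right)^{2} = \left(133 - 180\right)^{2} = \left(-47\right)^{2} = 2209$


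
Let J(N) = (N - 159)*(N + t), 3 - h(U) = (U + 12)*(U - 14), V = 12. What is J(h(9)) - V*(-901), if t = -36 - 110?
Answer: 12750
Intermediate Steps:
t = -146
h(U) = 3 - (-14 + U)*(12 + U) (h(U) = 3 - (U + 12)*(U - 14) = 3 - (12 + U)*(-14 + U) = 3 - (-14 + U)*(12 + U))
J(N) = (-159 + N)*(-146 + N) (J(N) = (N - 159)*(N - 146) = (-159 + N)*(-146 + N))
J(h(9)) - V*(-901) = (23214 + (171 - 1*9**2 + 2*9)**2 - 305*(171 - 1*9**2 + 2*9)) - 12*(-901) = (23214 + (171 - 1*81 + 18)**2 - 305*(171 - 1*81 + 18)) - 1*(-10812) = (23214 + (171 - 81 + 18)**2 - 305*(171 - 81 + 18)) + 10812 = (23214 + 108**2 - 305*108) + 10812 = (23214 + 11664 - 32940) + 10812 = 1938 + 10812 = 12750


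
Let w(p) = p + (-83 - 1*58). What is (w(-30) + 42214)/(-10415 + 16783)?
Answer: 42043/6368 ≈ 6.6022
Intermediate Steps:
w(p) = -141 + p (w(p) = p + (-83 - 58) = p - 141 = -141 + p)
(w(-30) + 42214)/(-10415 + 16783) = ((-141 - 30) + 42214)/(-10415 + 16783) = (-171 + 42214)/6368 = 42043*(1/6368) = 42043/6368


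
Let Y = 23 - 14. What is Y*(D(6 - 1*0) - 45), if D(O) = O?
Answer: -351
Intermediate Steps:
Y = 9
Y*(D(6 - 1*0) - 45) = 9*((6 - 1*0) - 45) = 9*((6 + 0) - 45) = 9*(6 - 45) = 9*(-39) = -351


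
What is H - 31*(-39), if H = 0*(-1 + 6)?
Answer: 1209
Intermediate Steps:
H = 0 (H = 0*5 = 0)
H - 31*(-39) = 0 - 31*(-39) = 0 + 1209 = 1209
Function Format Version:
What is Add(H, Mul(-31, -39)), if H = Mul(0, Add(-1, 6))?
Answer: 1209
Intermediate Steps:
H = 0 (H = Mul(0, 5) = 0)
Add(H, Mul(-31, -39)) = Add(0, Mul(-31, -39)) = Add(0, 1209) = 1209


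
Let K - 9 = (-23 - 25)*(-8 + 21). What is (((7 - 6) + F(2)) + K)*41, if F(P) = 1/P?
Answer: -50307/2 ≈ -25154.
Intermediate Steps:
K = -615 (K = 9 + (-23 - 25)*(-8 + 21) = 9 - 48*13 = 9 - 624 = -615)
(((7 - 6) + F(2)) + K)*41 = (((7 - 6) + 1/2) - 615)*41 = ((1 + ½) - 615)*41 = (3/2 - 615)*41 = -1227/2*41 = -50307/2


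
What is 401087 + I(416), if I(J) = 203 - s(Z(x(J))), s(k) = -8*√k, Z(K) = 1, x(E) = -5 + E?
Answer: 401298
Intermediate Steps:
I(J) = 211 (I(J) = 203 - (-8)*√1 = 203 - (-8) = 203 - 1*(-8) = 203 + 8 = 211)
401087 + I(416) = 401087 + 211 = 401298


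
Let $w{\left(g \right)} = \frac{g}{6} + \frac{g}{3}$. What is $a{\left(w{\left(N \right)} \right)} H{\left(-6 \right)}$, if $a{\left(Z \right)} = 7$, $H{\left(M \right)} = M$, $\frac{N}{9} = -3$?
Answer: $-42$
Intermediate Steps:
$N = -27$ ($N = 9 \left(-3\right) = -27$)
$w{\left(g \right)} = \frac{g}{2}$ ($w{\left(g \right)} = g \frac{1}{6} + g \frac{1}{3} = \frac{g}{6} + \frac{g}{3} = \frac{g}{2}$)
$a{\left(w{\left(N \right)} \right)} H{\left(-6 \right)} = 7 \left(-6\right) = -42$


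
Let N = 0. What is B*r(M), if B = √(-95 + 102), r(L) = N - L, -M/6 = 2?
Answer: 12*√7 ≈ 31.749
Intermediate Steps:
M = -12 (M = -6*2 = -12)
r(L) = -L (r(L) = 0 - L = -L)
B = √7 ≈ 2.6458
B*r(M) = √7*(-1*(-12)) = √7*12 = 12*√7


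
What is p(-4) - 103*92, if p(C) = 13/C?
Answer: -37917/4 ≈ -9479.3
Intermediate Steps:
p(-4) - 103*92 = 13/(-4) - 103*92 = 13*(-¼) - 9476 = -13/4 - 9476 = -37917/4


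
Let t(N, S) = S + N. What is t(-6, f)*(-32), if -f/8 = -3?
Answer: -576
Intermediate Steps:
f = 24 (f = -8*(-3) = 24)
t(N, S) = N + S
t(-6, f)*(-32) = (-6 + 24)*(-32) = 18*(-32) = -576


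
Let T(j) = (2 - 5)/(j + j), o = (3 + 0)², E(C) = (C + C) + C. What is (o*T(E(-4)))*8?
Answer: 9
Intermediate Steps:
E(C) = 3*C (E(C) = 2*C + C = 3*C)
o = 9 (o = 3² = 9)
T(j) = -3/(2*j) (T(j) = -3*1/(2*j) = -3/(2*j))
(o*T(E(-4)))*8 = (9*(-3/(2*(3*(-4)))))*8 = (9*(-3/2/(-12)))*8 = (9*(-3/2*(-1/12)))*8 = (9*(⅛))*8 = (9/8)*8 = 9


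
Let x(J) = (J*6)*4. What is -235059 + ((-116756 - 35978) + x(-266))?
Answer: -394177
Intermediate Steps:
x(J) = 24*J (x(J) = (6*J)*4 = 24*J)
-235059 + ((-116756 - 35978) + x(-266)) = -235059 + ((-116756 - 35978) + 24*(-266)) = -235059 + (-152734 - 6384) = -235059 - 159118 = -394177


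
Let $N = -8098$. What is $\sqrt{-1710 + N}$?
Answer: $4 i \sqrt{613} \approx 99.035 i$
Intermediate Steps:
$\sqrt{-1710 + N} = \sqrt{-1710 - 8098} = \sqrt{-9808} = 4 i \sqrt{613}$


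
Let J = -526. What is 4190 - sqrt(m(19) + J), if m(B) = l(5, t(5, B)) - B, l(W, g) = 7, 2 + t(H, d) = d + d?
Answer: 4190 - I*sqrt(538) ≈ 4190.0 - 23.195*I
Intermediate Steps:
t(H, d) = -2 + 2*d (t(H, d) = -2 + (d + d) = -2 + 2*d)
m(B) = 7 - B
4190 - sqrt(m(19) + J) = 4190 - sqrt((7 - 1*19) - 526) = 4190 - sqrt((7 - 19) - 526) = 4190 - sqrt(-12 - 526) = 4190 - sqrt(-538) = 4190 - I*sqrt(538)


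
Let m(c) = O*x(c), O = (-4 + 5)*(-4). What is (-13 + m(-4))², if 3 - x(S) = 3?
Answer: 169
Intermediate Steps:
x(S) = 0 (x(S) = 3 - 1*3 = 3 - 3 = 0)
O = -4 (O = 1*(-4) = -4)
m(c) = 0 (m(c) = -4*0 = 0)
(-13 + m(-4))² = (-13 + 0)² = (-13)² = 169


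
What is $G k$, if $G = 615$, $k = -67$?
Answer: $-41205$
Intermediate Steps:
$G k = 615 \left(-67\right) = -41205$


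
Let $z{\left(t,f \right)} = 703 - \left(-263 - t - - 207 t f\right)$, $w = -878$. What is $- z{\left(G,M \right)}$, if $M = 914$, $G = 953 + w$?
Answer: $14188809$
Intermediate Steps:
$G = 75$ ($G = 953 - 878 = 75$)
$z{\left(t,f \right)} = 966 + t - 207 f t$ ($z{\left(t,f \right)} = 703 - \left(-263 - t + 207 f t\right) = 703 + \left(263 + t - 207 f t\right) = 966 + t - 207 f t$)
$- z{\left(G,M \right)} = - (966 + 75 - 189198 \cdot 75) = - (966 + 75 - 14189850) = \left(-1\right) \left(-14188809\right) = 14188809$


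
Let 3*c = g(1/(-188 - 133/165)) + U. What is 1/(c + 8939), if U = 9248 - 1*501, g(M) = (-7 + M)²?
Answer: 970509409/11520941191124 ≈ 8.4239e-5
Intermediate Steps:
U = 8747 (U = 9248 - 501 = 8747)
c = 2845557584073/970509409 (c = ((-7 + 1/(-188 - 133/165))² + 8747)/3 = ((-7 + 1/(-31153/165))² + 8747)/3 = ((-7 - 165/31153)² + 8747)/3 = ((-218236/31153)² + 8747)/3 = (47626951696/970509409 + 8747)/3 = (⅓)*(8536672752219/970509409) = 2845557584073/970509409 ≈ 2932.0)
1/(c + 8939) = 1/(2845557584073/970509409 + 8939) = 1/(11520941191124/970509409) = 970509409/11520941191124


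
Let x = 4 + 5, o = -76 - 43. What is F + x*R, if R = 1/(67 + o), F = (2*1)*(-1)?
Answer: -113/52 ≈ -2.1731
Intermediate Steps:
o = -119
x = 9
F = -2 (F = 2*(-1) = -2)
R = -1/52 (R = 1/(67 - 119) = 1/(-52) = -1/52 ≈ -0.019231)
F + x*R = -2 + 9*(-1/52) = -2 - 9/52 = -113/52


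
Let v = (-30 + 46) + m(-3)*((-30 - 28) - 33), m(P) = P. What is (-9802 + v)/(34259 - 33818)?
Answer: -151/7 ≈ -21.571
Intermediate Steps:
v = 289 (v = (-30 + 46) - 3*((-30 - 28) - 33) = 16 - 3*(-58 - 33) = 16 - 3*(-91) = 16 + 273 = 289)
(-9802 + v)/(34259 - 33818) = (-9802 + 289)/(34259 - 33818) = -9513/441 = -9513*1/441 = -151/7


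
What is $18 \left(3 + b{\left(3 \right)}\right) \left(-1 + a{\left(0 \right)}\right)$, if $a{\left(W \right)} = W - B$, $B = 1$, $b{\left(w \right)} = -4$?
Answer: $36$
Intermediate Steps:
$a{\left(W \right)} = -1 + W$ ($a{\left(W \right)} = W - 1 = -1 + W$)
$18 \left(3 + b{\left(3 \right)}\right) \left(-1 + a{\left(0 \right)}\right) = 18 \left(3 - 4\right) \left(-1 + \left(-1 + 0\right)\right) = 18 \left(-1\right) \left(-1 - 1\right) = \left(-18\right) \left(-2\right) = 36$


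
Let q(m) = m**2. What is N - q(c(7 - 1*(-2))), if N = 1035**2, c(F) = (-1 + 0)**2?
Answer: 1071224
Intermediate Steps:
c(F) = 1 (c(F) = (-1)**2 = 1)
N = 1071225
N - q(c(7 - 1*(-2))) = 1071225 - 1*1**2 = 1071225 - 1*1 = 1071225 - 1 = 1071224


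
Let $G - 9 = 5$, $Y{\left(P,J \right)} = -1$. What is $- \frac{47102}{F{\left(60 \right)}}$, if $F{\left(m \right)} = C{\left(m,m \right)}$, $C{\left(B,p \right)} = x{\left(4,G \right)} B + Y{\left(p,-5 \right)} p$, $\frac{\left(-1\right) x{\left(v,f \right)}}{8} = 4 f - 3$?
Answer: $\frac{23551}{12750} \approx 1.8471$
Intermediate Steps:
$G = 14$ ($G = 9 + 5 = 14$)
$x{\left(v,f \right)} = 24 - 32 f$ ($x{\left(v,f \right)} = - 8 \left(4 f - 3\right) = - 8 \left(-3 + 4 f\right) = 24 - 32 f$)
$C{\left(B,p \right)} = - p - 424 B$ ($C{\left(B,p \right)} = \left(24 - 448\right) B - p = - 424 B - p = - p - 424 B$)
$F{\left(m \right)} = - 425 m$ ($F{\left(m \right)} = - m - 424 m = - 425 m$)
$- \frac{47102}{F{\left(60 \right)}} = - \frac{47102}{\left(-425\right) 60} = - \frac{47102}{-25500} = \left(-47102\right) \left(- \frac{1}{25500}\right) = \frac{23551}{12750}$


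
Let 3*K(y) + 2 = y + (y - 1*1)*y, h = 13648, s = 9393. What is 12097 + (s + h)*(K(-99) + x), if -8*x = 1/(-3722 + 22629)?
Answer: 34155881133677/453768 ≈ 7.5272e+7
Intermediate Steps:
K(y) = -⅔ + y/3 + y*(-1 + y)/3 (K(y) = -⅔ + (y + (y - 1*1)*y)/3 = -⅔ + (y + (y - 1)*y)/3 = -⅔ + (y + (-1 + y)*y)/3 = -⅔ + (y + y*(-1 + y))/3 = -⅔ + (y/3 + y*(-1 + y)/3) = -⅔ + y/3 + y*(-1 + y)/3)
x = -1/151256 (x = -1/(8*(-3722 + 22629)) = -⅛/18907 = -⅛*1/18907 = -1/151256 ≈ -6.6113e-6)
12097 + (s + h)*(K(-99) + x) = 12097 + (9393 + 13648)*((-⅔ + (⅓)*(-99)²) - 1/151256) = 12097 + 23041*((-⅔ + (⅓)*9801) - 1/151256) = 12097 + 23041*((-⅔ + 3267) - 1/151256) = 12097 + 23041*(9799/3 - 1/151256) = 12097 + 23041*(1482157541/453768) = 12097 + 34150391902181/453768 = 34155881133677/453768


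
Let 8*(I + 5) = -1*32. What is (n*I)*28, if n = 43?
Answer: -10836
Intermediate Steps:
I = -9 (I = -5 + (-1*32)/8 = -5 + (1/8)*(-32) = -5 - 4 = -9)
(n*I)*28 = (43*(-9))*28 = -387*28 = -10836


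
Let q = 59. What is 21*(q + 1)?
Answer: 1260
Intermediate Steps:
21*(q + 1) = 21*(59 + 1) = 21*60 = 1260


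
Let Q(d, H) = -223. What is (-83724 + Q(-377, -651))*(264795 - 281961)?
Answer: 1441034202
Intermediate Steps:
(-83724 + Q(-377, -651))*(264795 - 281961) = (-83724 - 223)*(264795 - 281961) = -83947*(-17166) = 1441034202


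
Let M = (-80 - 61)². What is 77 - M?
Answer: -19804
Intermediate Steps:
M = 19881 (M = (-141)² = 19881)
77 - M = 77 - 1*19881 = 77 - 19881 = -19804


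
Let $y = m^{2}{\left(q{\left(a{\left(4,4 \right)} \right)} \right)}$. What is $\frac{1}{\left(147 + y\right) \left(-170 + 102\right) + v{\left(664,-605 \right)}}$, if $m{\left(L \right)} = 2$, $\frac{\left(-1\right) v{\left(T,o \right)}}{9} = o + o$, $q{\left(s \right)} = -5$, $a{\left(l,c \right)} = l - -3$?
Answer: $\frac{1}{622} \approx 0.0016077$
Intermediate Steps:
$a{\left(l,c \right)} = 3 + l$ ($a{\left(l,c \right)} = l + 3 = 3 + l$)
$v{\left(T,o \right)} = - 18 o$ ($v{\left(T,o \right)} = - 9 \left(o + o\right) = - 9 \cdot 2 o = - 18 o$)
$y = 4$ ($y = 2^{2} = 4$)
$\frac{1}{\left(147 + y\right) \left(-170 + 102\right) + v{\left(664,-605 \right)}} = \frac{1}{\left(147 + 4\right) \left(-170 + 102\right) - -10890} = \frac{1}{151 \left(-68\right) + 10890} = \frac{1}{-10268 + 10890} = \frac{1}{622}$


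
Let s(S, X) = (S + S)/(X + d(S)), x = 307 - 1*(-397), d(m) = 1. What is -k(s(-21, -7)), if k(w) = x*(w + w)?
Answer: -9856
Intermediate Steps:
x = 704 (x = 307 + 397 = 704)
s(S, X) = 2*S/(1 + X) (s(S, X) = (S + S)/(X + 1) = (2*S)/(1 + X) = 2*S/(1 + X))
k(w) = 1408*w (k(w) = 704*(w + w) = 704*(2*w) = 1408*w)
-k(s(-21, -7)) = -1408*2*(-21)/(1 - 7) = -1408*2*(-21)/(-6) = -1408*2*(-21)*(-1/6) = -1408*7 = -1*9856 = -9856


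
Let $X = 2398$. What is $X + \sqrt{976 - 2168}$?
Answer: $2398 + 2 i \sqrt{298} \approx 2398.0 + 34.525 i$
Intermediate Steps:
$X + \sqrt{976 - 2168} = 2398 + \sqrt{976 - 2168} = 2398 + \sqrt{-1192} = 2398 + 2 i \sqrt{298}$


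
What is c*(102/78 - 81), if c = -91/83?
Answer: 7252/83 ≈ 87.374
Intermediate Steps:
c = -91/83 (c = -91*1/83 = -91/83 ≈ -1.0964)
c*(102/78 - 81) = -91*(102/78 - 81)/83 = -91*(102*(1/78) - 81)/83 = -91*(17/13 - 81)/83 = -91/83*(-1036/13) = 7252/83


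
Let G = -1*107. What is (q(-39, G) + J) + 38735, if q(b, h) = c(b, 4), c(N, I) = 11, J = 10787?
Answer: 49533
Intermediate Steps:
G = -107
q(b, h) = 11
(q(-39, G) + J) + 38735 = (11 + 10787) + 38735 = 10798 + 38735 = 49533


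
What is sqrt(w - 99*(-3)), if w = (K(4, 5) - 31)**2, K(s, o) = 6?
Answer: sqrt(922) ≈ 30.364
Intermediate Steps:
w = 625 (w = (6 - 31)**2 = (-25)**2 = 625)
sqrt(w - 99*(-3)) = sqrt(625 - 99*(-3)) = sqrt(625 + 297) = sqrt(922)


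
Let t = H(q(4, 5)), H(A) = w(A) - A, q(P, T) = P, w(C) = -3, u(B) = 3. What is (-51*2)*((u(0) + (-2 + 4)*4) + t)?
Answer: -408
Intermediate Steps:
H(A) = -3 - A
t = -7 (t = -3 - 1*4 = -3 - 4 = -7)
(-51*2)*((u(0) + (-2 + 4)*4) + t) = (-51*2)*((3 + (-2 + 4)*4) - 7) = -102*((3 + 2*4) - 7) = -102*((3 + 8) - 7) = -102*(11 - 7) = -102*4 = -408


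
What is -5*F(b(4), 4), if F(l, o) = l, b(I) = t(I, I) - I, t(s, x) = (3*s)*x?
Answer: -220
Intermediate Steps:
t(s, x) = 3*s*x
b(I) = -I + 3*I² (b(I) = 3*I*I - I = 3*I² - I = -I + 3*I²)
-5*F(b(4), 4) = -20*(-1 + 3*4) = -20*(-1 + 12) = -20*11 = -5*44 = -220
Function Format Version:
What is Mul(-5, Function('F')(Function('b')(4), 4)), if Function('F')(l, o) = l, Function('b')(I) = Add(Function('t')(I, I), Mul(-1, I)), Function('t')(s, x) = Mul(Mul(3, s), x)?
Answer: -220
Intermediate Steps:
Function('t')(s, x) = Mul(3, s, x)
Function('b')(I) = Add(Mul(-1, I), Mul(3, Pow(I, 2))) (Function('b')(I) = Add(Mul(3, I, I), Mul(-1, I)) = Add(Mul(3, Pow(I, 2)), Mul(-1, I)) = Add(Mul(-1, I), Mul(3, Pow(I, 2))))
Mul(-5, Function('F')(Function('b')(4), 4)) = Mul(-5, Mul(4, Add(-1, Mul(3, 4)))) = Mul(-5, Mul(4, Add(-1, 12))) = Mul(-5, Mul(4, 11)) = Mul(-5, 44) = -220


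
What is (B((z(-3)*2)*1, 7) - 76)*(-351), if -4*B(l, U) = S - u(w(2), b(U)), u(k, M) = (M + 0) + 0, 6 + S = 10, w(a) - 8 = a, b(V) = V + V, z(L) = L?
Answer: 51597/2 ≈ 25799.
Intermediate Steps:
b(V) = 2*V
w(a) = 8 + a
S = 4 (S = -6 + 10 = 4)
u(k, M) = M (u(k, M) = M + 0 = M)
B(l, U) = -1 + U/2 (B(l, U) = -(4 - 2*U)/4 = -1 + U/2)
(B((z(-3)*2)*1, 7) - 76)*(-351) = ((-1 + (½)*7) - 76)*(-351) = ((-1 + 7/2) - 76)*(-351) = (5/2 - 76)*(-351) = -147/2*(-351) = 51597/2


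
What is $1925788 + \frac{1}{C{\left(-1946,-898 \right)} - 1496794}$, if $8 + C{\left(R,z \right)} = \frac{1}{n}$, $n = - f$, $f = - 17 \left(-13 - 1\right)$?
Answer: $\frac{686040554459838}{356238877} \approx 1.9258 \cdot 10^{6}$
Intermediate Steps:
$f = 238$ ($f = \left(-17\right) \left(-14\right) = 238$)
$n = -238$ ($n = \left(-1\right) 238 = -238$)
$C{\left(R,z \right)} = - \frac{1905}{238}$ ($C{\left(R,z \right)} = -8 + \frac{1}{-238} = -8 - \frac{1}{238} = - \frac{1905}{238}$)
$1925788 + \frac{1}{C{\left(-1946,-898 \right)} - 1496794} = 1925788 + \frac{1}{- \frac{1905}{238} - 1496794} = 1925788 + \frac{1}{- \frac{356238877}{238}} = 1925788 - \frac{238}{356238877} = \frac{686040554459838}{356238877}$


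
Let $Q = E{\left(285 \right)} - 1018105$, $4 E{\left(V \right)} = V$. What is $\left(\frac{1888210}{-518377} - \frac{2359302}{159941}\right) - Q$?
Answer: $\frac{337613536776477339}{331638943028} \approx 1.018 \cdot 10^{6}$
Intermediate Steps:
$E{\left(V \right)} = \frac{V}{4}$
$Q = - \frac{4072135}{4}$ ($Q = \frac{1}{4} \cdot 285 - 1018105 = \frac{285}{4} - 1018105 = - \frac{4072135}{4} \approx -1.018 \cdot 10^{6}$)
$\left(\frac{1888210}{-518377} - \frac{2359302}{159941}\right) - Q = \left(\frac{1888210}{-518377} - \frac{2359302}{159941}\right) - - \frac{4072135}{4} = \left(1888210 \left(- \frac{1}{518377}\right) - \frac{2359302}{159941}\right) + \frac{4072135}{4} = \left(- \frac{1888210}{518377} - \frac{2359302}{159941}\right) + \frac{4072135}{4} = - \frac{1525010088464}{82909735757} + \frac{4072135}{4} = \frac{337613536776477339}{331638943028}$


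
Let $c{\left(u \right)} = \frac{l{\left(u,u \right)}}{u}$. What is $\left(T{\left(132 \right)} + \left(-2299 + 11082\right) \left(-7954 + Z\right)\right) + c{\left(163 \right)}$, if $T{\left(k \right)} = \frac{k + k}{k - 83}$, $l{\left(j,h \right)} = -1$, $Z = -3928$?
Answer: $- \frac{833520130139}{7987} \approx -1.0436 \cdot 10^{8}$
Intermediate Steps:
$c{\left(u \right)} = - \frac{1}{u}$
$T{\left(k \right)} = \frac{2 k}{-83 + k}$
$\left(T{\left(132 \right)} + \left(-2299 + 11082\right) \left(-7954 + Z\right)\right) + c{\left(163 \right)} = \left(2 \cdot 132 \frac{1}{-83 + 132} + \left(-2299 + 11082\right) \left(-7954 - 3928\right)\right) - \frac{1}{163} = \left(2 \cdot 132 \cdot \frac{1}{49} + 8783 \left(-11882\right)\right) - \frac{1}{163} = \left(2 \cdot 132 \cdot \frac{1}{49} - 104359606\right) - \frac{1}{163} = \left(\frac{264}{49} - 104359606\right) - \frac{1}{163} = - \frac{5113620430}{49} - \frac{1}{163} = - \frac{833520130139}{7987}$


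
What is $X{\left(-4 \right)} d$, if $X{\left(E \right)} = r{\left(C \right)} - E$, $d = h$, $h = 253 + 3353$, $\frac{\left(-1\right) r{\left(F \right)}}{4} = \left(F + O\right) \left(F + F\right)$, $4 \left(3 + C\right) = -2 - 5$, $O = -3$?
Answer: $-1047543$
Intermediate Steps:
$C = - \frac{19}{4}$ ($C = -3 + \frac{-2 - 5}{4} = -3 + \frac{1}{4} \left(-7\right) = -3 - \frac{7}{4} = - \frac{19}{4} \approx -4.75$)
$r{\left(F \right)} = - 8 F \left(-3 + F\right)$ ($r{\left(F \right)} = - 4 \left(F - 3\right) \left(F + F\right) = - 4 \left(-3 + F\right) 2 F = - 4 \cdot 2 F \left(-3 + F\right) = - 8 F \left(-3 + F\right)$)
$h = 3606$
$d = 3606$
$X{\left(E \right)} = - \frac{589}{2} - E$ ($X{\left(E \right)} = 8 \left(- \frac{19}{4}\right) \left(3 - - \frac{19}{4}\right) - E = 8 \left(- \frac{19}{4}\right) \left(3 + \frac{19}{4}\right) - E = 8 \left(- \frac{19}{4}\right) \frac{31}{4} - E = - \frac{589}{2} - E$)
$X{\left(-4 \right)} d = \left(- \frac{589}{2} - -4\right) 3606 = \left(- \frac{589}{2} + 4\right) 3606 = \left(- \frac{581}{2}\right) 3606 = -1047543$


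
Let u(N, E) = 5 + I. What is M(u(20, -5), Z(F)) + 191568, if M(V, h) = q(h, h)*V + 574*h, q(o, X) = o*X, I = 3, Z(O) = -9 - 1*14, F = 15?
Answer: 182598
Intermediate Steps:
Z(O) = -23 (Z(O) = -9 - 14 = -23)
q(o, X) = X*o
u(N, E) = 8 (u(N, E) = 5 + 3 = 8)
M(V, h) = 574*h + V*h**2 (M(V, h) = (h*h)*V + 574*h = h**2*V + 574*h = V*h**2 + 574*h = 574*h + V*h**2)
M(u(20, -5), Z(F)) + 191568 = -23*(574 + 8*(-23)) + 191568 = -23*(574 - 184) + 191568 = -23*390 + 191568 = -8970 + 191568 = 182598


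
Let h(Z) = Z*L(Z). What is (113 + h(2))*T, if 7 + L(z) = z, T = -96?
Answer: -9888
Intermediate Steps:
L(z) = -7 + z
h(Z) = Z*(-7 + Z)
(113 + h(2))*T = (113 + 2*(-7 + 2))*(-96) = (113 + 2*(-5))*(-96) = (113 - 10)*(-96) = 103*(-96) = -9888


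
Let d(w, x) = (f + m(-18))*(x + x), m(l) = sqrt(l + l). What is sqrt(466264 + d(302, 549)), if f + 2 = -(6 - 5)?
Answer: sqrt(462970 + 6588*I) ≈ 680.44 + 4.841*I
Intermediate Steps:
f = -3 (f = -2 - (6 - 5) = -2 - 1*1 = -2 - 1 = -3)
m(l) = sqrt(2)*sqrt(l) (m(l) = sqrt(2*l) = sqrt(2)*sqrt(l))
d(w, x) = 2*x*(-3 + 6*I) (d(w, x) = (-3 + sqrt(2)*sqrt(-18))*(x + x) = (-3 + sqrt(2)*(3*I*sqrt(2)))*(2*x) = (-3 + 6*I)*(2*x) = 2*x*(-3 + 6*I))
sqrt(466264 + d(302, 549)) = sqrt(466264 + 549*(-6 + 12*I)) = sqrt(466264 + (-3294 + 6588*I)) = sqrt(462970 + 6588*I)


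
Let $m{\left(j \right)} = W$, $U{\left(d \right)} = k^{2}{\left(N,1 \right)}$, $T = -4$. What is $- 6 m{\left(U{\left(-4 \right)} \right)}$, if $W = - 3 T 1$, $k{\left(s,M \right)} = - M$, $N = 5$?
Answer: $-72$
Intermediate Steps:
$U{\left(d \right)} = 1$ ($U{\left(d \right)} = \left(\left(-1\right) 1\right)^{2} = \left(-1\right)^{2} = 1$)
$W = 12$ ($W = \left(-3\right) \left(-4\right) 1 = 12 \cdot 1 = 12$)
$m{\left(j \right)} = 12$
$- 6 m{\left(U{\left(-4 \right)} \right)} = \left(-6\right) 12 = -72$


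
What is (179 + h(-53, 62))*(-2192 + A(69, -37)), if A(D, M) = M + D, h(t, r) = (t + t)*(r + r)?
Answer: 28004400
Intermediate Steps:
h(t, r) = 4*r*t (h(t, r) = (2*t)*(2*r) = 4*r*t)
A(D, M) = D + M
(179 + h(-53, 62))*(-2192 + A(69, -37)) = (179 + 4*62*(-53))*(-2192 + (69 - 37)) = (179 - 13144)*(-2192 + 32) = -12965*(-2160) = 28004400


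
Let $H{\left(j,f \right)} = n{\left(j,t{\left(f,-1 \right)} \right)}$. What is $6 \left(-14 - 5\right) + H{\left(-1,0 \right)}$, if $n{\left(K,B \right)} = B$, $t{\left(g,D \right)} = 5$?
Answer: $-109$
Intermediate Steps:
$H{\left(j,f \right)} = 5$
$6 \left(-14 - 5\right) + H{\left(-1,0 \right)} = 6 \left(-14 - 5\right) + 5 = 6 \left(-19\right) + 5 = -114 + 5 = -109$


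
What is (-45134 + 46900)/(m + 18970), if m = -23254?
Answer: -883/2142 ≈ -0.41223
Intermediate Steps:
(-45134 + 46900)/(m + 18970) = (-45134 + 46900)/(-23254 + 18970) = 1766/(-4284) = 1766*(-1/4284) = -883/2142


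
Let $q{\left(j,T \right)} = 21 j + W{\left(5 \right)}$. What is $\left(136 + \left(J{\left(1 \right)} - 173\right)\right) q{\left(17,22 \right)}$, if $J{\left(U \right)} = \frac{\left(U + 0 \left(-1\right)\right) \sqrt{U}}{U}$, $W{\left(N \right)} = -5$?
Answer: $-12672$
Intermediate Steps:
$J{\left(U \right)} = \sqrt{U}$ ($J{\left(U \right)} = \frac{\left(U + 0\right) \sqrt{U}}{U} = \frac{U \sqrt{U}}{U} = \frac{U^{\frac{3}{2}}}{U} = \sqrt{U}$)
$q{\left(j,T \right)} = -5 + 21 j$ ($q{\left(j,T \right)} = 21 j - 5 = -5 + 21 j$)
$\left(136 + \left(J{\left(1 \right)} - 173\right)\right) q{\left(17,22 \right)} = \left(136 + \left(\sqrt{1} - 173\right)\right) \left(-5 + 21 \cdot 17\right) = \left(136 + \left(1 - 173\right)\right) \left(-5 + 357\right) = \left(136 - 172\right) 352 = \left(-36\right) 352 = -12672$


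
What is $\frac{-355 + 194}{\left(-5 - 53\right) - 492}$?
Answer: $\frac{161}{550} \approx 0.29273$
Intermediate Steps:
$\frac{-355 + 194}{\left(-5 - 53\right) - 492} = - \frac{161}{-58 - 492} = - \frac{161}{-550} = \left(-161\right) \left(- \frac{1}{550}\right) = \frac{161}{550}$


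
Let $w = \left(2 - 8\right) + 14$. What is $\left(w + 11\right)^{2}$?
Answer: $361$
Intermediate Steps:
$w = 8$ ($w = -6 + 14 = 8$)
$\left(w + 11\right)^{2} = \left(8 + 11\right)^{2} = 19^{2} = 361$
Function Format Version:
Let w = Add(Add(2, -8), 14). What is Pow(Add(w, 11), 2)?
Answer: 361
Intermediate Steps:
w = 8 (w = Add(-6, 14) = 8)
Pow(Add(w, 11), 2) = Pow(Add(8, 11), 2) = Pow(19, 2) = 361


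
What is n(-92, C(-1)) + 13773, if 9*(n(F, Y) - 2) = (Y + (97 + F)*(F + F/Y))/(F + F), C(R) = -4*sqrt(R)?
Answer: 247955/18 + 119*I/1656 ≈ 13775.0 + 0.07186*I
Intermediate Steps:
n(F, Y) = 2 + (Y + (97 + F)*(F + F/Y))/(18*F) (n(F, Y) = 2 + ((Y + (97 + F)*(F + F/Y))/(F + F))/9 = 2 + ((Y + (97 + F)*(F + F/Y))/((2*F)))/9 = 2 + ((Y + (97 + F)*(F + F/Y))*(1/(2*F)))/9 = 2 + ((Y + (97 + F)*(F + F/Y))/(2*F))/9 = 2 + (Y + (97 + F)*(F + F/Y))/(18*F))
n(-92, C(-1)) + 13773 = (1/18)*((-4*I)**2 - 92*(97 - 92) - 92*(-4*I)*(133 - 92))/(-92*(-4*I)) + 13773 = (1/18)*(-1/92)*((-4*I)**2 - 92*5 - 92*(-4*I)*41)/(-4*I) + 13773 = (1/18)*(-1/92)*(I/4)*(-16 - 460 + 15088*I) + 13773 = (1/18)*(-1/92)*(I/4)*(-476 + 15088*I) + 13773 = -I*(-476 + 15088*I)/6624 + 13773 = 13773 - I*(-476 + 15088*I)/6624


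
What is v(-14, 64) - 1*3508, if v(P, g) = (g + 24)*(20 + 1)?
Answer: -1660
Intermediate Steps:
v(P, g) = 504 + 21*g (v(P, g) = (24 + g)*21 = 504 + 21*g)
v(-14, 64) - 1*3508 = (504 + 21*64) - 1*3508 = (504 + 1344) - 3508 = 1848 - 3508 = -1660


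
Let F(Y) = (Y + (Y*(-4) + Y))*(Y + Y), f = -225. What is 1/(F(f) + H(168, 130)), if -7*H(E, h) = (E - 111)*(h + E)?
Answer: -7/1434486 ≈ -4.8798e-6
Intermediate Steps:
H(E, h) = -(-111 + E)*(E + h)/7 (H(E, h) = -(E - 111)*(h + E)/7 = -(-111 + E)*(E + h)/7)
F(Y) = -4*Y² (F(Y) = (Y + (-4*Y + Y))*(2*Y) = (Y - 3*Y)*(2*Y) = (-2*Y)*(2*Y) = -4*Y²)
1/(F(f) + H(168, 130)) = 1/(-4*(-225)² + (-⅐*168² + (111/7)*168 + (111/7)*130 - ⅐*168*130)) = 1/(-4*50625 + (-⅐*28224 + 2664 + 14430/7 - 3120)) = 1/(-202500 + (-4032 + 2664 + 14430/7 - 3120)) = 1/(-202500 - 16986/7) = 1/(-1434486/7) = -7/1434486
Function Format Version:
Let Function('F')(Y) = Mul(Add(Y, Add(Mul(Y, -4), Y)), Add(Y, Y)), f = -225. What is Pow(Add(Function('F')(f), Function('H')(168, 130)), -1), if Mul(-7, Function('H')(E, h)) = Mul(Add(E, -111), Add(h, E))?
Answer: Rational(-7, 1434486) ≈ -4.8798e-6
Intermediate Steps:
Function('H')(E, h) = Mul(Rational(-1, 7), Add(-111, E), Add(E, h)) (Function('H')(E, h) = Mul(Rational(-1, 7), Mul(Add(E, -111), Add(h, E))) = Mul(Rational(-1, 7), Mul(Add(-111, E), Add(E, h))) = Mul(Rational(-1, 7), Add(-111, E), Add(E, h)))
Function('F')(Y) = Mul(-4, Pow(Y, 2)) (Function('F')(Y) = Mul(Add(Y, Add(Mul(-4, Y), Y)), Mul(2, Y)) = Mul(Add(Y, Mul(-3, Y)), Mul(2, Y)) = Mul(Mul(-2, Y), Mul(2, Y)) = Mul(-4, Pow(Y, 2)))
Pow(Add(Function('F')(f), Function('H')(168, 130)), -1) = Pow(Add(Mul(-4, Pow(-225, 2)), Add(Mul(Rational(-1, 7), Pow(168, 2)), Mul(Rational(111, 7), 168), Mul(Rational(111, 7), 130), Mul(Rational(-1, 7), 168, 130))), -1) = Pow(Add(Mul(-4, 50625), Add(Mul(Rational(-1, 7), 28224), 2664, Rational(14430, 7), -3120)), -1) = Pow(Add(-202500, Add(-4032, 2664, Rational(14430, 7), -3120)), -1) = Pow(Add(-202500, Rational(-16986, 7)), -1) = Pow(Rational(-1434486, 7), -1) = Rational(-7, 1434486)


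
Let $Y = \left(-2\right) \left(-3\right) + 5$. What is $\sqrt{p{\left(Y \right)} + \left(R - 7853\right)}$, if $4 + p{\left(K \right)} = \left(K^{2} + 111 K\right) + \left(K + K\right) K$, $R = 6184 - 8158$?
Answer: $i \sqrt{8247} \approx 90.813 i$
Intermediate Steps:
$R = -1974$ ($R = 6184 - 8158 = -1974$)
$Y = 11$ ($Y = 6 + 5 = 11$)
$p{\left(K \right)} = -4 + 3 K^{2} + 111 K$ ($p{\left(K \right)} = -4 + \left(\left(K^{2} + 111 K\right) + \left(K + K\right) K\right) = -4 + \left(\left(K^{2} + 111 K\right) + 2 K K\right) = -4 + \left(\left(K^{2} + 111 K\right) + 2 K^{2}\right) = -4 + \left(3 K^{2} + 111 K\right) = -4 + 3 K^{2} + 111 K$)
$\sqrt{p{\left(Y \right)} + \left(R - 7853\right)} = \sqrt{\left(-4 + 3 \cdot 11^{2} + 111 \cdot 11\right) - 9827} = \sqrt{\left(-4 + 3 \cdot 121 + 1221\right) - 9827} = \sqrt{\left(-4 + 363 + 1221\right) - 9827} = \sqrt{1580 - 9827} = \sqrt{-8247} = i \sqrt{8247}$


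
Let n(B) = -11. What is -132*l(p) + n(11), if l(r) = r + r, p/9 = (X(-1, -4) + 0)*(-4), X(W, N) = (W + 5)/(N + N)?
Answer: -4763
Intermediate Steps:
X(W, N) = (5 + W)/(2*N) (X(W, N) = (5 + W)/((2*N)) = (5 + W)*(1/(2*N)) = (5 + W)/(2*N))
p = 18 (p = 9*(((1/2)*(5 - 1)/(-4) + 0)*(-4)) = 9*(((1/2)*(-1/4)*4 + 0)*(-4)) = 9*((-1/2 + 0)*(-4)) = 9*(-1/2*(-4)) = 9*2 = 18)
l(r) = 2*r
-132*l(p) + n(11) = -264*18 - 11 = -132*36 - 11 = -4752 - 11 = -4763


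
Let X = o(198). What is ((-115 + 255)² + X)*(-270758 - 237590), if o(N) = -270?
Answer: -9826366840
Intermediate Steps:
X = -270
((-115 + 255)² + X)*(-270758 - 237590) = ((-115 + 255)² - 270)*(-270758 - 237590) = (140² - 270)*(-508348) = (19600 - 270)*(-508348) = 19330*(-508348) = -9826366840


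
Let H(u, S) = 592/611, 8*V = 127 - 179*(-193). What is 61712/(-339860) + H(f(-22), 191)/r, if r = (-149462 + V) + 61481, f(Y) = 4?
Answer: -3154188229316/17369620702005 ≈ -0.18159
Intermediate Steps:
V = 17337/4 (V = (127 - 179*(-193))/8 = (127 + 34547)/8 = (⅛)*34674 = 17337/4 ≈ 4334.3)
H(u, S) = 592/611 (H(u, S) = 592*(1/611) = 592/611)
r = -334587/4 (r = (-149462 + 17337/4) + 61481 = -580511/4 + 61481 = -334587/4 ≈ -83647.)
61712/(-339860) + H(f(-22), 191)/r = 61712/(-339860) + 592/(611*(-334587/4)) = 61712*(-1/339860) + (592/611)*(-4/334587) = -15428/84965 - 2368/204432657 = -3154188229316/17369620702005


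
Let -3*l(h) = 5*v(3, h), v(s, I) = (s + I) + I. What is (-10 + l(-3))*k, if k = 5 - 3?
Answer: -10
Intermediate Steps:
v(s, I) = s + 2*I (v(s, I) = (I + s) + I = s + 2*I)
l(h) = -5 - 10*h/3 (l(h) = -5*(3 + 2*h)/3 = -(15 + 10*h)/3 = -5 - 10*h/3)
k = 2
(-10 + l(-3))*k = (-10 + (-5 - 10/3*(-3)))*2 = (-10 + (-5 + 10))*2 = (-10 + 5)*2 = -5*2 = -10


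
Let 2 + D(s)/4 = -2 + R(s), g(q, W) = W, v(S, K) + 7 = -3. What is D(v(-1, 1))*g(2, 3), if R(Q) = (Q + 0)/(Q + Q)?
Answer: -42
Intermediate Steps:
R(Q) = 1/2 (R(Q) = Q/((2*Q)) = Q*(1/(2*Q)) = 1/2)
v(S, K) = -10 (v(S, K) = -7 - 3 = -10)
D(s) = -14 (D(s) = -8 + 4*(-2 + 1/2) = -8 + 4*(-3/2) = -8 - 6 = -14)
D(v(-1, 1))*g(2, 3) = -14*3 = -42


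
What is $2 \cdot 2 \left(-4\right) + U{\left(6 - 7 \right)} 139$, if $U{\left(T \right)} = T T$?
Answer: $123$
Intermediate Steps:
$U{\left(T \right)} = T^{2}$
$2 \cdot 2 \left(-4\right) + U{\left(6 - 7 \right)} 139 = 2 \cdot 2 \left(-4\right) + \left(6 - 7\right)^{2} \cdot 139 = 4 \left(-4\right) + \left(6 - 7\right)^{2} \cdot 139 = -16 + \left(-1\right)^{2} \cdot 139 = -16 + 1 \cdot 139 = -16 + 139 = 123$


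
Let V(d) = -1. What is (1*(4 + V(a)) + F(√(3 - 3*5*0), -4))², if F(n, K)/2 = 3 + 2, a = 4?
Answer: 169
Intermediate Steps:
F(n, K) = 10 (F(n, K) = 2*(3 + 2) = 2*5 = 10)
(1*(4 + V(a)) + F(√(3 - 3*5*0), -4))² = (1*(4 - 1) + 10)² = (1*3 + 10)² = (3 + 10)² = 13² = 169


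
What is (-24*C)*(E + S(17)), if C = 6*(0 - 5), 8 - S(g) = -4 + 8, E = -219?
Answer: -154800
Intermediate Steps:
S(g) = 4 (S(g) = 8 - (-4 + 8) = 8 - 1*4 = 8 - 4 = 4)
C = -30 (C = 6*(-5) = -30)
(-24*C)*(E + S(17)) = (-24*(-30))*(-219 + 4) = 720*(-215) = -154800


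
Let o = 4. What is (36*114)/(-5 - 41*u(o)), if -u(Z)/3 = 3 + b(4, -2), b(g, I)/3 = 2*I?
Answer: -513/139 ≈ -3.6906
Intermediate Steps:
b(g, I) = 6*I (b(g, I) = 3*(2*I) = 6*I)
u(Z) = 27 (u(Z) = -3*(3 + 6*(-2)) = -3*(3 - 12) = -3*(-9) = 27)
(36*114)/(-5 - 41*u(o)) = (36*114)/(-5 - 41*27) = 4104/(-5 - 1107) = 4104/(-1112) = 4104*(-1/1112) = -513/139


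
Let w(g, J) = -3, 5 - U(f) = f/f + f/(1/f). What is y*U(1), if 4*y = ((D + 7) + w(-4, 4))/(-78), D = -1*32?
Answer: 7/26 ≈ 0.26923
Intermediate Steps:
D = -32
U(f) = 4 - f² (U(f) = 5 - (f/f + f/(1/f)) = 5 - (1 + f*f) = 5 - (1 + f²) = 5 + (-1 - f²) = 4 - f²)
y = 7/78 (y = (((-32 + 7) - 3)/(-78))/4 = ((-25 - 3)*(-1/78))/4 = (-28*(-1/78))/4 = (¼)*(14/39) = 7/78 ≈ 0.089744)
y*U(1) = 7*(4 - 1*1²)/78 = 7*(4 - 1*1)/78 = 7*(4 - 1)/78 = (7/78)*3 = 7/26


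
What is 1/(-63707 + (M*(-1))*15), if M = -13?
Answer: -1/63512 ≈ -1.5745e-5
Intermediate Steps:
1/(-63707 + (M*(-1))*15) = 1/(-63707 - 13*(-1)*15) = 1/(-63707 + 13*15) = 1/(-63707 + 195) = 1/(-63512) = -1/63512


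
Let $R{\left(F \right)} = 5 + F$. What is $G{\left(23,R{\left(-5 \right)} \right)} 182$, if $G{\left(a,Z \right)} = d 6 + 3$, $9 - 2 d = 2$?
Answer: $4368$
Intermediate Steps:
$d = \frac{7}{2}$ ($d = \frac{9}{2} - 1 = \frac{7}{2} \approx 3.5$)
$G{\left(a,Z \right)} = 24$ ($G{\left(a,Z \right)} = \frac{7}{2} \cdot 6 + 3 = 21 + 3 = 24$)
$G{\left(23,R{\left(-5 \right)} \right)} 182 = 24 \cdot 182 = 4368$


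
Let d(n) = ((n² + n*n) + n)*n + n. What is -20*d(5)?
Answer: -5600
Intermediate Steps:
d(n) = n + n*(n + 2*n²) (d(n) = ((n² + n²) + n)*n + n = (2*n² + n)*n + n = (n + 2*n²)*n + n = n*(n + 2*n²) + n = n + n*(n + 2*n²))
-20*d(5) = -100*(1 + 5 + 2*5²) = -100*(1 + 5 + 2*25) = -100*(1 + 5 + 50) = -100*56 = -20*280 = -5600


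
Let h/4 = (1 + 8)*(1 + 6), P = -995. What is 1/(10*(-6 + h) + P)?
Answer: 1/1465 ≈ 0.00068259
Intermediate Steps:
h = 252 (h = 4*((1 + 8)*(1 + 6)) = 4*(9*7) = 4*63 = 252)
1/(10*(-6 + h) + P) = 1/(10*(-6 + 252) - 995) = 1/(10*246 - 995) = 1/(2460 - 995) = 1/1465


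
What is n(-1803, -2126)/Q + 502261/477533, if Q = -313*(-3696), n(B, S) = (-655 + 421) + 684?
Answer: 13839393409/13153168952 ≈ 1.0522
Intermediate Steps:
n(B, S) = 450 (n(B, S) = -234 + 684 = 450)
Q = 1156848
n(-1803, -2126)/Q + 502261/477533 = 450/1156848 + 502261/477533 = 450*(1/1156848) + 502261*(1/477533) = 75/192808 + 502261/477533 = 13839393409/13153168952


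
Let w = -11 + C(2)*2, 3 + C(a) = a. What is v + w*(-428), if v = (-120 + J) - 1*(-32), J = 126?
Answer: 5602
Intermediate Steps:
C(a) = -3 + a
w = -13 (w = -11 + (-3 + 2)*2 = -11 - 1*2 = -11 - 2 = -13)
v = 38 (v = (-120 + 126) - 1*(-32) = 6 + 32 = 38)
v + w*(-428) = 38 - 13*(-428) = 38 + 5564 = 5602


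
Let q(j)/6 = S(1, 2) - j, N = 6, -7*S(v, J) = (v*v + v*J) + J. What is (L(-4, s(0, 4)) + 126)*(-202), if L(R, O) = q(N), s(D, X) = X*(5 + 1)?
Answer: -121200/7 ≈ -17314.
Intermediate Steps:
S(v, J) = -J/7 - v²/7 - J*v/7 (S(v, J) = -((v*v + v*J) + J)/7 = -((v² + J*v) + J)/7 = -(J + v² + J*v)/7 = -J/7 - v²/7 - J*v/7)
s(D, X) = 6*X (s(D, X) = X*6 = 6*X)
q(j) = -30/7 - 6*j (q(j) = 6*((-⅐*2 - ⅐*1² - ⅐*2*1) - j) = 6*((-2/7 - ⅐*1 - 2/7) - j) = 6*((-2/7 - ⅐ - 2/7) - j) = 6*(-5/7 - j) = -30/7 - 6*j)
L(R, O) = -282/7 (L(R, O) = -30/7 - 6*6 = -30/7 - 36 = -282/7)
(L(-4, s(0, 4)) + 126)*(-202) = (-282/7 + 126)*(-202) = (600/7)*(-202) = -121200/7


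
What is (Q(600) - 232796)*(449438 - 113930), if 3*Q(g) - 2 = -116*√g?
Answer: -78104696696 - 129729760*√6 ≈ -7.8422e+10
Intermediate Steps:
Q(g) = ⅔ - 116*√g/3 (Q(g) = ⅔ + (-116*√g)/3 = ⅔ - 116*√g/3)
(Q(600) - 232796)*(449438 - 113930) = ((⅔ - 1160*√6/3) - 232796)*(449438 - 113930) = ((⅔ - 1160*√6/3) - 232796)*335508 = (-698386/3 - 1160*√6/3)*335508 = -78104696696 - 129729760*√6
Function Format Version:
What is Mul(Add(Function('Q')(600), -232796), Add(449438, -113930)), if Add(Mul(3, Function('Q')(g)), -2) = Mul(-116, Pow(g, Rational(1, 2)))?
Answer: Add(-78104696696, Mul(-129729760, Pow(6, Rational(1, 2)))) ≈ -7.8422e+10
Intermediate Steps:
Function('Q')(g) = Add(Rational(2, 3), Mul(Rational(-116, 3), Pow(g, Rational(1, 2)))) (Function('Q')(g) = Add(Rational(2, 3), Mul(Rational(1, 3), Mul(-116, Pow(g, Rational(1, 2))))) = Add(Rational(2, 3), Mul(Rational(-116, 3), Pow(g, Rational(1, 2)))))
Mul(Add(Function('Q')(600), -232796), Add(449438, -113930)) = Mul(Add(Add(Rational(2, 3), Mul(Rational(-116, 3), Pow(600, Rational(1, 2)))), -232796), Add(449438, -113930)) = Mul(Add(Add(Rational(2, 3), Mul(Rational(-116, 3), Mul(10, Pow(6, Rational(1, 2))))), -232796), 335508) = Mul(Add(Add(Rational(2, 3), Mul(Rational(-1160, 3), Pow(6, Rational(1, 2)))), -232796), 335508) = Mul(Add(Rational(-698386, 3), Mul(Rational(-1160, 3), Pow(6, Rational(1, 2)))), 335508) = Add(-78104696696, Mul(-129729760, Pow(6, Rational(1, 2))))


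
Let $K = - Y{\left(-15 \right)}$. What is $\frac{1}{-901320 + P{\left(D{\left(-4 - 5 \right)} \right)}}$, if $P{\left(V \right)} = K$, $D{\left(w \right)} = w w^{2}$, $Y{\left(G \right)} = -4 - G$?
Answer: $- \frac{1}{901331} \approx -1.1095 \cdot 10^{-6}$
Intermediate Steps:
$D{\left(w \right)} = w^{3}$
$K = -11$ ($K = - (-4 - -15) = - (-4 + 15) = \left(-1\right) 11 = -11$)
$P{\left(V \right)} = -11$
$\frac{1}{-901320 + P{\left(D{\left(-4 - 5 \right)} \right)}} = \frac{1}{-901320 - 11} = \frac{1}{-901331} = - \frac{1}{901331}$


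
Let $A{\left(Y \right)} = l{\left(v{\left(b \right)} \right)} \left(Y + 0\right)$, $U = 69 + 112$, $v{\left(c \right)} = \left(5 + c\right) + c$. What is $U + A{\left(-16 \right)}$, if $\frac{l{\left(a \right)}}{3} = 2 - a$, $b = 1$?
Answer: $421$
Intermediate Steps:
$v{\left(c \right)} = 5 + 2 c$
$U = 181$
$l{\left(a \right)} = 6 - 3 a$ ($l{\left(a \right)} = 3 \left(2 - a\right) = 6 - 3 a$)
$A{\left(Y \right)} = - 15 Y$ ($A{\left(Y \right)} = \left(6 - 3 \left(5 + 2 \cdot 1\right)\right) \left(Y + 0\right) = \left(6 - 3 \left(5 + 2\right)\right) Y = \left(6 - 21\right) Y = - 15 Y$)
$U + A{\left(-16 \right)} = 181 - -240 = 181 + 240 = 421$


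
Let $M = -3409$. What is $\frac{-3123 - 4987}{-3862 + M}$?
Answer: $\frac{8110}{7271} \approx 1.1154$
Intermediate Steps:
$\frac{-3123 - 4987}{-3862 + M} = \frac{-3123 - 4987}{-3862 - 3409} = - \frac{8110}{-7271} = \left(-8110\right) \left(- \frac{1}{7271}\right) = \frac{8110}{7271}$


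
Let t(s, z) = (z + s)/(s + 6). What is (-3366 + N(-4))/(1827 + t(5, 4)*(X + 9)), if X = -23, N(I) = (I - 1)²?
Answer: -36751/19971 ≈ -1.8402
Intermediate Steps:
N(I) = (-1 + I)²
t(s, z) = (s + z)/(6 + s)
(-3366 + N(-4))/(1827 + t(5, 4)*(X + 9)) = (-3366 + (-1 - 4)²)/(1827 + ((5 + 4)/(6 + 5))*(-23 + 9)) = (-3366 + (-5)²)/(1827 + (9/11)*(-14)) = (-3366 + 25)/(1827 + ((1/11)*9)*(-14)) = -3341/(1827 + (9/11)*(-14)) = -3341/(1827 - 126/11) = -3341/19971/11 = -3341*11/19971 = -36751/19971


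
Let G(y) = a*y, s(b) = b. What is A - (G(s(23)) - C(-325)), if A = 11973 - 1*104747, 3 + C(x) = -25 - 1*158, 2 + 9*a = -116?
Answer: -833926/9 ≈ -92659.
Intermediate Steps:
a = -118/9 (a = -2/9 + (1/9)*(-116) = -2/9 - 116/9 = -118/9 ≈ -13.111)
G(y) = -118*y/9
C(x) = -186 (C(x) = -3 + (-25 - 1*158) = -3 + (-25 - 158) = -3 - 183 = -186)
A = -92774 (A = 11973 - 104747 = -92774)
A - (G(s(23)) - C(-325)) = -92774 - (-118/9*23 - 1*(-186)) = -92774 - (-2714/9 + 186) = -92774 - 1*(-1040/9) = -92774 + 1040/9 = -833926/9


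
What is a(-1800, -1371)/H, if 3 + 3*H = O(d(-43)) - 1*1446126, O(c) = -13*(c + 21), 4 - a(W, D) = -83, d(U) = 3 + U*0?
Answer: -87/482147 ≈ -0.00018044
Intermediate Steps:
d(U) = 3 (d(U) = 3 + 0 = 3)
a(W, D) = 87 (a(W, D) = 4 - 1*(-83) = 4 + 83 = 87)
O(c) = -273 - 13*c (O(c) = -13*(21 + c) = -273 - 13*c)
H = -482147 (H = -1 + ((-273 - 13*3) - 1*1446126)/3 = -1 + ((-273 - 39) - 1446126)/3 = -1 + (-312 - 1446126)/3 = -1 + (⅓)*(-1446438) = -1 - 482146 = -482147)
a(-1800, -1371)/H = 87/(-482147) = 87*(-1/482147) = -87/482147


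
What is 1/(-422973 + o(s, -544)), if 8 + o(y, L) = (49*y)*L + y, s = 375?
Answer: -1/10418606 ≈ -9.5982e-8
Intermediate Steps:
o(y, L) = -8 + y + 49*L*y (o(y, L) = -8 + ((49*y)*L + y) = -8 + (49*L*y + y) = -8 + (y + 49*L*y) = -8 + y + 49*L*y)
1/(-422973 + o(s, -544)) = 1/(-422973 + (-8 + 375 + 49*(-544)*375)) = 1/(-422973 + (-8 + 375 - 9996000)) = 1/(-422973 - 9995633) = 1/(-10418606) = -1/10418606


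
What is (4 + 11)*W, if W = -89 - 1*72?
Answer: -2415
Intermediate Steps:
W = -161 (W = -89 - 72 = -161)
(4 + 11)*W = (4 + 11)*(-161) = 15*(-161) = -2415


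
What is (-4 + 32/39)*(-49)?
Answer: 6076/39 ≈ 155.79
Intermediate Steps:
(-4 + 32/39)*(-49) = -124/39*(-49) = 6076/39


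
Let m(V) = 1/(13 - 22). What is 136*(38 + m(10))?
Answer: 46376/9 ≈ 5152.9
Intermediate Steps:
m(V) = -⅑ (m(V) = 1/(-9) = -⅑)
136*(38 + m(10)) = 136*(38 - ⅑) = 136*(341/9) = 46376/9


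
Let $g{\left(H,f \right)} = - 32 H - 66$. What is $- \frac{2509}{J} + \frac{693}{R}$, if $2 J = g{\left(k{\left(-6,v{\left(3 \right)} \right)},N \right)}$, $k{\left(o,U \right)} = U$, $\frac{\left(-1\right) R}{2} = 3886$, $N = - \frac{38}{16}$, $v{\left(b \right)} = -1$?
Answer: $\frac{19488167}{132124} \approx 147.5$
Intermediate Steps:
$N = - \frac{19}{8}$ ($N = \left(-38\right) \frac{1}{16} = - \frac{19}{8} \approx -2.375$)
$R = -7772$ ($R = \left(-2\right) 3886 = -7772$)
$g{\left(H,f \right)} = -66 - 32 H$
$J = -17$ ($J = \frac{-66 - -32}{2} = \frac{-66 + 32}{2} = \frac{1}{2} \left(-34\right) = -17$)
$- \frac{2509}{J} + \frac{693}{R} = - \frac{2509}{-17} + \frac{693}{-7772} = \left(-2509\right) \left(- \frac{1}{17}\right) + 693 \left(- \frac{1}{7772}\right) = \frac{2509}{17} - \frac{693}{7772} = \frac{19488167}{132124}$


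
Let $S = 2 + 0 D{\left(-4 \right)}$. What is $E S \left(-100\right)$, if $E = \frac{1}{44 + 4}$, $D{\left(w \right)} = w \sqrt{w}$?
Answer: $- \frac{25}{6} \approx -4.1667$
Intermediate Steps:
$D{\left(w \right)} = w^{\frac{3}{2}}$
$S = 2$ ($S = 2 + 0 \left(-4\right)^{\frac{3}{2}} = 2 + 0 \left(- 8 i\right) = 2 + 0 = 2$)
$E = \frac{1}{48} \approx 0.020833$
$E S \left(-100\right) = \frac{1}{48} \cdot 2 \left(-100\right) = \frac{1}{24} \left(-100\right) = - \frac{25}{6}$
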